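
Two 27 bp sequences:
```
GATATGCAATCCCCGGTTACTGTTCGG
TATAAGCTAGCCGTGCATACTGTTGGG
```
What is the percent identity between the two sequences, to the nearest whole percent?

9 positions differ (1, 5, 8, 10, 13, 14, 16, 17, 25), so 18 of 27 match: 18/27 = 66.67%.

67%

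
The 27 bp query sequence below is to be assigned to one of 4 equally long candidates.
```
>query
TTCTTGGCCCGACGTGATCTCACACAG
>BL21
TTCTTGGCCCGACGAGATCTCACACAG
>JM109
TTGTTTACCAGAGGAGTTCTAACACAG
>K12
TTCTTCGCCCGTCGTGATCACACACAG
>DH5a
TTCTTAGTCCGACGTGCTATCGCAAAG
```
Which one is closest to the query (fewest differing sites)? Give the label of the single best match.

BL21

Hamming distances to query — BL21: 1; JM109: 8; K12: 3; DH5a: 6.
Smallest is BL21 with 1 mismatch.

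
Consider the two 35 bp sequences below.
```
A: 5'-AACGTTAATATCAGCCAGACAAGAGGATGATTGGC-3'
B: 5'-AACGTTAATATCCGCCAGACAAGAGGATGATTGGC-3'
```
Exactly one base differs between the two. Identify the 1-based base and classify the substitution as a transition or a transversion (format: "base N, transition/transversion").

The sequences differ only at base 13: A→C (purine→pyrimidine), a transversion.

base 13, transversion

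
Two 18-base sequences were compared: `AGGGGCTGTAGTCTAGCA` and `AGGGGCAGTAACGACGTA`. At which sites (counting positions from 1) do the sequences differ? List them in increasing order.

7, 11, 12, 13, 14, 15, 17

Scanning 1-based: 7: T/A; 11: G/A; 12: T/C; 13: C/G; 14: T/A; 15: A/C; 17: C/T.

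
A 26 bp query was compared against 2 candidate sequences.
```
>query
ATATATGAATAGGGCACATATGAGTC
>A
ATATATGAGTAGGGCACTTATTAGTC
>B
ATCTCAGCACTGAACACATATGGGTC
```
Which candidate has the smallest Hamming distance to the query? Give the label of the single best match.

A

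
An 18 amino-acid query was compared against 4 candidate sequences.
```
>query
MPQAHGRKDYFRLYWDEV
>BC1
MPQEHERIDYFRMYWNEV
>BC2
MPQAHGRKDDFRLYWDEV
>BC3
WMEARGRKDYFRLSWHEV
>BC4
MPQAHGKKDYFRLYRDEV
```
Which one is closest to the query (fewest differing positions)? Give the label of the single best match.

Hamming distances to query — BC1: 5; BC2: 1; BC3: 6; BC4: 2.
Smallest is BC2 with 1 mismatch.

BC2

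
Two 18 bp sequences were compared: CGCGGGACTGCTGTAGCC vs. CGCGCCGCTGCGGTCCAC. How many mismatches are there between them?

7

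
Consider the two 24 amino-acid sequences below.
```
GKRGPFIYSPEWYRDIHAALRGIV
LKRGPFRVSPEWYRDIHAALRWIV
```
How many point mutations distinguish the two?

Comparing position by position, 4 residues differ: 1 (G/L), 7 (I/R), 8 (Y/V), 22 (G/W).

4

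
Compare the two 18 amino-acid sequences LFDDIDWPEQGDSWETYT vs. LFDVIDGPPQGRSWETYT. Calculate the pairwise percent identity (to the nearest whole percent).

4 positions differ (4, 7, 9, 12), so 14 of 18 match: 14/18 = 77.78%.

78%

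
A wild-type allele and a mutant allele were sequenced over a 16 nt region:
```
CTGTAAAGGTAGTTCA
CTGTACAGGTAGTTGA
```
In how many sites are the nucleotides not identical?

2

Mismatches (1-based): site 6: A→C; site 15: C→G.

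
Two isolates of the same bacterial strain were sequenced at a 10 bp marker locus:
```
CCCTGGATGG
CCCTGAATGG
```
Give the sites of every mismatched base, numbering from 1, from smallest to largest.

Scanning 1-based: 6: G/A.

6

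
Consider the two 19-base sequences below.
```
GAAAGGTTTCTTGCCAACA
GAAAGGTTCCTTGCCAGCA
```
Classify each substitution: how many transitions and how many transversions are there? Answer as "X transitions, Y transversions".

Mismatches (1-based):
base 9: T→C (pyrimidine→pyrimidine, transition)
base 17: A→G (purine→purine, transition)

2 transitions, 0 transversions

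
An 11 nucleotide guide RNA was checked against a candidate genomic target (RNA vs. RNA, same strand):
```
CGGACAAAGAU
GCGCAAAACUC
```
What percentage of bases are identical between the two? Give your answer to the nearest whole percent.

36%

7 positions differ (1, 2, 4, 5, 9, 10, 11), so 4 of 11 match: 4/11 = 36.36%.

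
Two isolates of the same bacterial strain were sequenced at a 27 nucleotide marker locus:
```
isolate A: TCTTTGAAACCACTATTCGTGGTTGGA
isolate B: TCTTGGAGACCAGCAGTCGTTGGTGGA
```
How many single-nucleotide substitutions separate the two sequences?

Comparing position by position, 7 sites differ: 5 (T/G), 8 (A/G), 13 (C/G), 14 (T/C), 16 (T/G), 21 (G/T), 23 (T/G).

7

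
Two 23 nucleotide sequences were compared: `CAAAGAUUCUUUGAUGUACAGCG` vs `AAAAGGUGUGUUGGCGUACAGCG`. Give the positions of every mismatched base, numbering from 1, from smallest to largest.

Scanning 1-based: 1: C/A; 6: A/G; 8: U/G; 9: C/U; 10: U/G; 14: A/G; 15: U/C.

1, 6, 8, 9, 10, 14, 15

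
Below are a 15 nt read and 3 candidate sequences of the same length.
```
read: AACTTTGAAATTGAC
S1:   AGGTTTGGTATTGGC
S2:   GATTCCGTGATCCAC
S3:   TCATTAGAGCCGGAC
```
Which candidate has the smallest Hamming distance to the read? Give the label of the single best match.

S1

Hamming distances to read — S1: 5; S2: 8; S3: 8.
Smallest is S1 with 5 mismatches.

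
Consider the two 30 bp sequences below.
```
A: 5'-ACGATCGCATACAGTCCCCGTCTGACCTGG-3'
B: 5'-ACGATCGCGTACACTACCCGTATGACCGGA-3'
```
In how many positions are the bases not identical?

Mismatches (1-based): position 9: A→G; position 14: G→C; position 16: C→A; position 22: C→A; position 28: T→G; position 30: G→A.

6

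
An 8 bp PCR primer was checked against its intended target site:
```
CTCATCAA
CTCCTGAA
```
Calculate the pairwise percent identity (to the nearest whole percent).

75%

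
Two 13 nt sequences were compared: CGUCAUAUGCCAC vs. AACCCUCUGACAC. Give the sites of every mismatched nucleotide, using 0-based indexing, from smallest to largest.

Scanning 0-based: 0: C/A; 1: G/A; 2: U/C; 4: A/C; 6: A/C; 9: C/A.

0, 1, 2, 4, 6, 9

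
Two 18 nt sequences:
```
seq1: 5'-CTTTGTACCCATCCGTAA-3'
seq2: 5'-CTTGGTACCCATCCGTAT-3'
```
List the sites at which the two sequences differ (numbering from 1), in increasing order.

Differences at site 4 (T→G), site 18 (A→T).

4, 18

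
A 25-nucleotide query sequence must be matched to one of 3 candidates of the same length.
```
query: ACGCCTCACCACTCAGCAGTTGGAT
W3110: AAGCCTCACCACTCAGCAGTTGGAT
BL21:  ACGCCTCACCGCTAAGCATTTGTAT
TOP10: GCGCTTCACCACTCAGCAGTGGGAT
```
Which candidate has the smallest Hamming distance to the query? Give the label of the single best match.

W3110

Hamming distances to query — W3110: 1; BL21: 4; TOP10: 3.
Smallest is W3110 with 1 mismatch.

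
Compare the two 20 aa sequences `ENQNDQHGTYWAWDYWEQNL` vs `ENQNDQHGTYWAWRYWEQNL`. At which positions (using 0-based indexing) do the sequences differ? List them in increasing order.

Scanning 0-based: 13: D/R.

13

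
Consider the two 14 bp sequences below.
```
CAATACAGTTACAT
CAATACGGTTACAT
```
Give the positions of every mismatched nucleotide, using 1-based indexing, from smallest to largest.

Differences at position 7 (A→G).

7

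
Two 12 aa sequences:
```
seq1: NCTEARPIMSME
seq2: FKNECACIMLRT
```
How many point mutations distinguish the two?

The sequences differ at residues 1, 2, 3, 5, 6, 7, 10, 11, 12 (1-based) — 9 in total.

9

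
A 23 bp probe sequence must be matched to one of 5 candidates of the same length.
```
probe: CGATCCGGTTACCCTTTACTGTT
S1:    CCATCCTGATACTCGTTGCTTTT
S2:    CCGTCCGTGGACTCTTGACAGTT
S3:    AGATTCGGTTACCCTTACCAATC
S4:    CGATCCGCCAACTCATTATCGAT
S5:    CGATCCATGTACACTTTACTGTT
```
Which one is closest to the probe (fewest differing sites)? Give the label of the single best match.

S5

Hamming distances to probe — S1: 7; S2: 8; S3: 7; S4: 8; S5: 4.
Smallest is S5 with 4 mismatches.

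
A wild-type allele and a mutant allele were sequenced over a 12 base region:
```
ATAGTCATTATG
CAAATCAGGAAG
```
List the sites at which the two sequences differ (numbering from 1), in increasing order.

Scanning 1-based: 1: A/C; 2: T/A; 4: G/A; 8: T/G; 9: T/G; 11: T/A.

1, 2, 4, 8, 9, 11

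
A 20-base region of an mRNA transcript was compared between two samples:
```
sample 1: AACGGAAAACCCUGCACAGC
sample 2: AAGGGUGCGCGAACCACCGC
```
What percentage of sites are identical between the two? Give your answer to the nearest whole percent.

Mismatches at positions 3, 6, 7, 8, 9, 11, 12, 13, 14, 18 (1-based): 10 of 20.
Identical positions: 10/20 = 50% → 50%.

50%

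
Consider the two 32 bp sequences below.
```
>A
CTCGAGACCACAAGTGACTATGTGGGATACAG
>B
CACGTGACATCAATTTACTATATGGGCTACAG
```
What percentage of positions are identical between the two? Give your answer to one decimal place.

8 positions differ (2, 5, 9, 10, 14, 16, 22, 27), so 24 of 32 match: 24/32 = 75%.

75.0%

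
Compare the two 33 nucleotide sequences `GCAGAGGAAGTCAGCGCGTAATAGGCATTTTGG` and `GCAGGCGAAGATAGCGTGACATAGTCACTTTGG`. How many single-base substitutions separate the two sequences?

9

The sequences differ at bases 5, 6, 11, 12, 17, 19, 20, 25, 28 (1-based) — 9 in total.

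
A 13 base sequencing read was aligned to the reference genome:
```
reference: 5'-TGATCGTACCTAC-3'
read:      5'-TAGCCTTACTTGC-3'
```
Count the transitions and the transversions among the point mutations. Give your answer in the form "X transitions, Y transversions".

Mismatches (1-based):
base 2: G→A (purine→purine, transition)
base 3: A→G (purine→purine, transition)
base 4: T→C (pyrimidine→pyrimidine, transition)
base 6: G→T (purine→pyrimidine, transversion)
base 10: C→T (pyrimidine→pyrimidine, transition)
base 12: A→G (purine→purine, transition)

5 transitions, 1 transversion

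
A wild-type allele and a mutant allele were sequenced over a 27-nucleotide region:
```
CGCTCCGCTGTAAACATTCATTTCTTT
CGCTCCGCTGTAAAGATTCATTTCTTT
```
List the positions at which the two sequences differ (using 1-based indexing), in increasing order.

Scanning 1-based: 15: C/G.

15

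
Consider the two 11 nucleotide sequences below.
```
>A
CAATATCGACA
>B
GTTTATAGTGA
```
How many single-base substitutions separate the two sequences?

The sequences differ at sites 1, 2, 3, 7, 9, 10 (1-based) — 6 in total.

6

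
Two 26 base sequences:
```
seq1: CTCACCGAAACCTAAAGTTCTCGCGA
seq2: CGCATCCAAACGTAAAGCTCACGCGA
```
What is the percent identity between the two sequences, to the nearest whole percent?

6 positions differ (2, 5, 7, 12, 18, 21), so 20 of 26 match: 20/26 = 76.92%.

77%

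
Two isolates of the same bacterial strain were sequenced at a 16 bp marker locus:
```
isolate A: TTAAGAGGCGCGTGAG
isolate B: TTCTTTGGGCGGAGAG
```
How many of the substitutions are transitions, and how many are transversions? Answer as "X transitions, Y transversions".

0 transitions, 8 transversions

Mismatches (1-based):
site 3: A→C (purine→pyrimidine, transversion)
site 4: A→T (purine→pyrimidine, transversion)
site 5: G→T (purine→pyrimidine, transversion)
site 6: A→T (purine→pyrimidine, transversion)
site 9: C→G (pyrimidine→purine, transversion)
site 10: G→C (purine→pyrimidine, transversion)
site 11: C→G (pyrimidine→purine, transversion)
site 13: T→A (pyrimidine→purine, transversion)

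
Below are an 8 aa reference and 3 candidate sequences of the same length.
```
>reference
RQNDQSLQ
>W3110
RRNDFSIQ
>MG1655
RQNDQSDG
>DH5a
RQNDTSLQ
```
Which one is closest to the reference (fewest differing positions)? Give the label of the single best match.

DH5a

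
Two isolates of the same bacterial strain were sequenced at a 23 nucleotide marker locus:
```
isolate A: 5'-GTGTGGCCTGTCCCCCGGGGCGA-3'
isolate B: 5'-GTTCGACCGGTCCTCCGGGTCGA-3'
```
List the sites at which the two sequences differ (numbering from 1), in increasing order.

Differences at site 3 (G→T), site 4 (T→C), site 6 (G→A), site 9 (T→G), site 14 (C→T), site 20 (G→T).

3, 4, 6, 9, 14, 20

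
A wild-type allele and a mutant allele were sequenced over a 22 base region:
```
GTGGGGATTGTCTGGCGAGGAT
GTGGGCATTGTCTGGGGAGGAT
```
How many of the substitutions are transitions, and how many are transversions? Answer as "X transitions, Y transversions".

Mismatches (1-based):
base 6: G→C (purine→pyrimidine, transversion)
base 16: C→G (pyrimidine→purine, transversion)

0 transitions, 2 transversions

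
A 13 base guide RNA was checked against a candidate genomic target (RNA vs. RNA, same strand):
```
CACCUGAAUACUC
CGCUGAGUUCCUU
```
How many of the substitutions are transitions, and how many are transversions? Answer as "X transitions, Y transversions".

5 transitions, 3 transversions

Transitions (purine↔purine or pyrimidine↔pyrimidine): 2 A→G, 4 C→U, 6 G→A, 7 A→G, 13 C→U.
Transversions (purine↔pyrimidine): 5 U→G, 8 A→U, 10 A→C.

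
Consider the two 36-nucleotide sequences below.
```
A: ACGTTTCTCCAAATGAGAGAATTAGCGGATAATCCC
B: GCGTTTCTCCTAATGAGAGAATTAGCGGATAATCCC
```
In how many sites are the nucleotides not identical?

The sequences differ at sites 1, 11 (1-based) — 2 in total.

2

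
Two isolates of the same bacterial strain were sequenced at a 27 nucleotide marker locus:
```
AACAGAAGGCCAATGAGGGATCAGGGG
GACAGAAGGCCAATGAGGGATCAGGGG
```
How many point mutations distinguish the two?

Mismatches (1-based): site 1: A→G.

1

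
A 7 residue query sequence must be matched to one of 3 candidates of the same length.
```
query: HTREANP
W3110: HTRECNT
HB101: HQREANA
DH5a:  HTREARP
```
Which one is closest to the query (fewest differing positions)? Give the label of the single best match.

DH5a

W3110 differs at 2 positions; HB101 differs at 2 positions; DH5a differs at 1 position. The closest is DH5a.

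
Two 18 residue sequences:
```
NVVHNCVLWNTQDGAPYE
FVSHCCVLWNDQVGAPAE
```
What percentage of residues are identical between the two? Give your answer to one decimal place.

66.7%

Mismatches at positions 1, 3, 5, 11, 13, 17 (1-based): 6 of 18.
Identical positions: 12/18 = 66.67% → 66.7%.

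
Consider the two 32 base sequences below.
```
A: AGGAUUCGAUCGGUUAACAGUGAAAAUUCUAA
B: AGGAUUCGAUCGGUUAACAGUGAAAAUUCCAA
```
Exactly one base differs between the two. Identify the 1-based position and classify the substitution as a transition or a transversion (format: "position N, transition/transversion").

position 30, transition

Position 30 changes U→C. U is a pyrimidine and C is a pyrimidine, so this is a transition.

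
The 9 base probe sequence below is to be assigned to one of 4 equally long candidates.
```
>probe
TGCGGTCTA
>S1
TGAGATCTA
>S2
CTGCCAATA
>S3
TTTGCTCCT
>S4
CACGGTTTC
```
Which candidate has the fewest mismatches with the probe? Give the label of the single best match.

Hamming distances to probe — S1: 2; S2: 7; S3: 5; S4: 4.
Smallest is S1 with 2 mismatches.

S1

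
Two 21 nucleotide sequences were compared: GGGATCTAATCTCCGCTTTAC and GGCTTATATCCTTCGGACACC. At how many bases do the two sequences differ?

11

The sequences differ at bases 3, 4, 6, 9, 10, 13, 16, 17, 18, 19, 20 (1-based) — 11 in total.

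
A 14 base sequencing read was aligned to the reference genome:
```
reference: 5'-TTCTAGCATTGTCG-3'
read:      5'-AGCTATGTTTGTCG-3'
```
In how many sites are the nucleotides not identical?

Mismatches (1-based): site 1: T→A; site 2: T→G; site 6: G→T; site 7: C→G; site 8: A→T.

5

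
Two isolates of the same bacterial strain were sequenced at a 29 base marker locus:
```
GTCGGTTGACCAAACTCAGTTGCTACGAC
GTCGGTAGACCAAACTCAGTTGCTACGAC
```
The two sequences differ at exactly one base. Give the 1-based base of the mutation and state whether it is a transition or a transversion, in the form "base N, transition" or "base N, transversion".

Base 7 changes T→A. T is a pyrimidine and A is a purine, so this is a transversion.

base 7, transversion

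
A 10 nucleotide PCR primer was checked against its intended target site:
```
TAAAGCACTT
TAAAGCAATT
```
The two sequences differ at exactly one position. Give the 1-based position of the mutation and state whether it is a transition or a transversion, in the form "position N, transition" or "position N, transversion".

position 8, transversion

The sequences differ only at position 8: C→A (pyrimidine→purine), a transversion.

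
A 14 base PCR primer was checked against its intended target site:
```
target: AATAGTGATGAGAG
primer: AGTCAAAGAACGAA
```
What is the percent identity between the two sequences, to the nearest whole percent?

Mismatches at positions 2, 4, 5, 6, 7, 8, 9, 10, 11, 14 (1-based): 10 of 14.
Identical positions: 4/14 = 28.57% → 29%.

29%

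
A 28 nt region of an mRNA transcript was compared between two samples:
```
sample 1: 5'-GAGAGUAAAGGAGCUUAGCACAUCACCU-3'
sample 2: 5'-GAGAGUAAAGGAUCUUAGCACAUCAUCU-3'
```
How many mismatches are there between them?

2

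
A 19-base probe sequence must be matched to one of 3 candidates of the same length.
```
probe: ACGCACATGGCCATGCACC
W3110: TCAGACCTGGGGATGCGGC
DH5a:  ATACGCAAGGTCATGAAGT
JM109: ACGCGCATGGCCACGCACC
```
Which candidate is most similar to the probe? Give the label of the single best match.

JM109

Hamming distances to probe — W3110: 8; DH5a: 8; JM109: 2.
Smallest is JM109 with 2 mismatches.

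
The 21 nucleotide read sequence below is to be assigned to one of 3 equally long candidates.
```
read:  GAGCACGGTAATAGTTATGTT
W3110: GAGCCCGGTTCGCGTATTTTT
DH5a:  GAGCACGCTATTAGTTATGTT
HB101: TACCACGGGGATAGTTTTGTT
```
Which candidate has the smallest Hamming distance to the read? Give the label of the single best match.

DH5a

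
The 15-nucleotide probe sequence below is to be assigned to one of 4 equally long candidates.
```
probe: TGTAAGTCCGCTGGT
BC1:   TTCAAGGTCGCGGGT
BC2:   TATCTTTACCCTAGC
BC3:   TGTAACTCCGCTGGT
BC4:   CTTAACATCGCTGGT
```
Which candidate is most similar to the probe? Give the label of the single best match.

BC3

BC1 differs at 5 bases; BC2 differs at 8 bases; BC3 differs at 1 base; BC4 differs at 5 bases. The closest is BC3.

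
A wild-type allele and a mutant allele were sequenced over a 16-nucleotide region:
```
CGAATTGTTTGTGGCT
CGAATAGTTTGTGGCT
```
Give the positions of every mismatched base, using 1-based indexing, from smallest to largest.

Scanning 1-based: 6: T/A.

6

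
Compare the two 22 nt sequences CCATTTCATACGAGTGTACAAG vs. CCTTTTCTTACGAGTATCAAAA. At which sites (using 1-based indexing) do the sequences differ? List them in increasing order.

Differences at site 3 (A→T), site 8 (A→T), site 16 (G→A), site 18 (A→C), site 19 (C→A), site 22 (G→A).

3, 8, 16, 18, 19, 22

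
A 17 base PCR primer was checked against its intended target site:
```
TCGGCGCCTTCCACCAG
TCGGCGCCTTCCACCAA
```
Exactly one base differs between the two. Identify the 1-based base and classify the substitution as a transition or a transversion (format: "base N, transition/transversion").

The sequences differ only at base 17: G→A (purine→purine), a transition.

base 17, transition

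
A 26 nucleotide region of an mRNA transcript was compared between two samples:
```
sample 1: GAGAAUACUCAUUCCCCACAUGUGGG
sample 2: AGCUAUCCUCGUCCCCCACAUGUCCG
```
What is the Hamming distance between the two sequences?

9

Comparing position by position, 9 sites differ: 1 (G/A), 2 (A/G), 3 (G/C), 4 (A/U), 7 (A/C), 11 (A/G), 13 (U/C), 24 (G/C), 25 (G/C).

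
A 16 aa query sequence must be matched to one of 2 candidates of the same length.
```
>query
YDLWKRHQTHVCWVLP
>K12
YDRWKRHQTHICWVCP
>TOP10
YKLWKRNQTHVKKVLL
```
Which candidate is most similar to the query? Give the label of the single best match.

Hamming distances to query — K12: 3; TOP10: 5.
Smallest is K12 with 3 mismatches.

K12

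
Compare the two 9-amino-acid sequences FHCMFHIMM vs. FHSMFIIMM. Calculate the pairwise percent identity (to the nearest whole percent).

78%

Mismatches at positions 3, 6 (1-based): 2 of 9.
Identical positions: 7/9 = 77.78% → 78%.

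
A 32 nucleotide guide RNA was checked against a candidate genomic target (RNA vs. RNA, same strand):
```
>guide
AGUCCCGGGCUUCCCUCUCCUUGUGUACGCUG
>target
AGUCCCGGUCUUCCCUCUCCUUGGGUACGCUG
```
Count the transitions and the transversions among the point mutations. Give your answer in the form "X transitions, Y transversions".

0 transitions, 2 transversions

Mismatches (1-based):
site 9: G→U (purine→pyrimidine, transversion)
site 24: U→G (pyrimidine→purine, transversion)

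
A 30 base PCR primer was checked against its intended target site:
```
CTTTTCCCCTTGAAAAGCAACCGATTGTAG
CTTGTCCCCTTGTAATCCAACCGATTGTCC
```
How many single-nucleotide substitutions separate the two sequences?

Comparing position by position, 6 bases differ: 4 (T/G), 13 (A/T), 16 (A/T), 17 (G/C), 29 (A/C), 30 (G/C).

6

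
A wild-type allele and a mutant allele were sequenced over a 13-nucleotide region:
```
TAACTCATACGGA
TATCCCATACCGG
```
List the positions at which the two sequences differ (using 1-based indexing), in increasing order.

Differences at position 3 (A→T), position 5 (T→C), position 11 (G→C), position 13 (A→G).

3, 5, 11, 13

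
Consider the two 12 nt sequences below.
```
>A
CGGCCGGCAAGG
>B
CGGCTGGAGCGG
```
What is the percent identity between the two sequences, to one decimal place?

Mismatches at positions 5, 8, 9, 10 (1-based): 4 of 12.
Identical positions: 8/12 = 66.67% → 66.7%.

66.7%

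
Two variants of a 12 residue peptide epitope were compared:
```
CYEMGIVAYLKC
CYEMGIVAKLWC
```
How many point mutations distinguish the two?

The sequences differ at positions 9, 11 (1-based) — 2 in total.

2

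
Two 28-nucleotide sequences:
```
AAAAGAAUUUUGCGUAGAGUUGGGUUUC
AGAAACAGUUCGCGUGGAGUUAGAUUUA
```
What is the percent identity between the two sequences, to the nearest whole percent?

9 positions differ (2, 5, 6, 8, 11, 16, 22, 24, 28), so 19 of 28 match: 19/28 = 67.86%.

68%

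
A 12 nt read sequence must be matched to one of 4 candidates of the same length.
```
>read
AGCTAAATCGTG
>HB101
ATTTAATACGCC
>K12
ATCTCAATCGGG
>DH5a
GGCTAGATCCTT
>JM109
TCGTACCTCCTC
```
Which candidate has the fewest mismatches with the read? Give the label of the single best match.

K12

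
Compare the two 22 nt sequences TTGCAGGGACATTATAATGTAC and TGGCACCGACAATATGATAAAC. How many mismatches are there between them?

7

The sequences differ at bases 2, 6, 7, 12, 16, 19, 20 (1-based) — 7 in total.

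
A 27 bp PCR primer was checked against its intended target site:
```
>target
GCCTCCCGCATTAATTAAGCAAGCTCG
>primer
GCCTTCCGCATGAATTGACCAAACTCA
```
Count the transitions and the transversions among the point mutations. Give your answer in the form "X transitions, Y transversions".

4 transitions, 2 transversions

Transitions (purine↔purine or pyrimidine↔pyrimidine): 5 C→T, 17 A→G, 23 G→A, 27 G→A.
Transversions (purine↔pyrimidine): 12 T→G, 19 G→C.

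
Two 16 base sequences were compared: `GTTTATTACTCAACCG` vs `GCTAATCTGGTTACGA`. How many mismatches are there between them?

Comparing position by position, 10 bases differ: 2 (T/C), 4 (T/A), 7 (T/C), 8 (A/T), 9 (C/G), 10 (T/G), 11 (C/T), 12 (A/T), 15 (C/G), 16 (G/A).

10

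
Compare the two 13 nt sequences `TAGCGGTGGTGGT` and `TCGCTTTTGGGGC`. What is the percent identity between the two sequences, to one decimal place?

Mismatches at positions 2, 5, 6, 8, 10, 13 (1-based): 6 of 13.
Identical positions: 7/13 = 53.85% → 53.8%.

53.8%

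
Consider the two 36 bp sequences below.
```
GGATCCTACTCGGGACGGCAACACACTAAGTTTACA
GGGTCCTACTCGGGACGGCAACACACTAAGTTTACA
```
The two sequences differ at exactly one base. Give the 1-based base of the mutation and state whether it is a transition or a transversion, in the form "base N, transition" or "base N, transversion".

base 3, transition

Base 3 changes A→G. A is a purine and G is a purine, so this is a transition.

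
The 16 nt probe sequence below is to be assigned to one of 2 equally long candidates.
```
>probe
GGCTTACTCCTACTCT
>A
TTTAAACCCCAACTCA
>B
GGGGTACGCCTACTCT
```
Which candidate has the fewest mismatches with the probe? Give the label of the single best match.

B

A differs at 8 positions; B differs at 3 positions. The closest is B.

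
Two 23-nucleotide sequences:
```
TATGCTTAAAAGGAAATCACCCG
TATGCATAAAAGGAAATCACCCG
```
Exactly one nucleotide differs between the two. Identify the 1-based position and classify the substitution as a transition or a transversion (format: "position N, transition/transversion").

position 6, transversion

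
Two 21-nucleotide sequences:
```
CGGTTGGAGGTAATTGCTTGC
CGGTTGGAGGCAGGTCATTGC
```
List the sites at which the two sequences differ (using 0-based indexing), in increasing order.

Differences at site 10 (T→C), site 12 (A→G), site 13 (T→G), site 15 (G→C), site 16 (C→A).

10, 12, 13, 15, 16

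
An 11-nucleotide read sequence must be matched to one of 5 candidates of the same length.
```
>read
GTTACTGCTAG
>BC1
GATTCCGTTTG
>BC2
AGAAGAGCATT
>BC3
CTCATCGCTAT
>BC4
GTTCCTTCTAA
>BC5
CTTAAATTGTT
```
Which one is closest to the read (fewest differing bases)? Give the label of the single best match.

BC4

Hamming distances to read — BC1: 5; BC2: 8; BC3: 5; BC4: 3; BC5: 8.
Smallest is BC4 with 3 mismatches.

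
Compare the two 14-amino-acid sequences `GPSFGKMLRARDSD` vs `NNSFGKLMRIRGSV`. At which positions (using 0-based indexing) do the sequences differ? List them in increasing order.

0, 1, 6, 7, 9, 11, 13

Scanning 0-based: 0: G/N; 1: P/N; 6: M/L; 7: L/M; 9: A/I; 11: D/G; 13: D/V.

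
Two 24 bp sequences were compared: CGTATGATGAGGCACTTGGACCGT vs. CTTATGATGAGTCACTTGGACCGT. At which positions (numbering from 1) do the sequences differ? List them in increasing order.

Scanning 1-based: 2: G/T; 12: G/T.

2, 12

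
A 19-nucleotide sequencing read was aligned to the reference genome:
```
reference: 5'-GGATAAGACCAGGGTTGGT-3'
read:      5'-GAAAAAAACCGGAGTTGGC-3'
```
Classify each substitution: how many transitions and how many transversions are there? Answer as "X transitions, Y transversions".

Transitions (purine↔purine or pyrimidine↔pyrimidine): 2 G→A, 7 G→A, 11 A→G, 13 G→A, 19 T→C.
Transversions (purine↔pyrimidine): 4 T→A.

5 transitions, 1 transversion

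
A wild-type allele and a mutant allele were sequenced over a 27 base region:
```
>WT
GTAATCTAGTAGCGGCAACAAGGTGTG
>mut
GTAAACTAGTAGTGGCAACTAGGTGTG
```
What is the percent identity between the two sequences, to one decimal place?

88.9%

3 positions differ (5, 13, 20), so 24 of 27 match: 24/27 = 88.89%.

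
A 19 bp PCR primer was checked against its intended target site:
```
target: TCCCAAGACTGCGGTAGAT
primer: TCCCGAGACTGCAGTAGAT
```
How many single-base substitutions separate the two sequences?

2

The sequences differ at sites 5, 13 (1-based) — 2 in total.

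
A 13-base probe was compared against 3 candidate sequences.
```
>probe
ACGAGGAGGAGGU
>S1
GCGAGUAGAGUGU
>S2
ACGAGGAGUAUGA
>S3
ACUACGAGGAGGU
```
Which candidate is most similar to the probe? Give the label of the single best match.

S1 differs at 5 sites; S2 differs at 3 sites; S3 differs at 2 sites. The closest is S3.

S3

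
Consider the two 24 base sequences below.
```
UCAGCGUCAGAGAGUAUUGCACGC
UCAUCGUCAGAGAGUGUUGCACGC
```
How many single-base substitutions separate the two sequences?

2

The sequences differ at positions 4, 16 (1-based) — 2 in total.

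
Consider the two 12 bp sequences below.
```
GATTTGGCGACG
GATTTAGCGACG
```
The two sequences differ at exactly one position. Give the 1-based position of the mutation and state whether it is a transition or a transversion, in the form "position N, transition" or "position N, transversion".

position 6, transition

The sequences differ only at position 6: G→A (purine→purine), a transition.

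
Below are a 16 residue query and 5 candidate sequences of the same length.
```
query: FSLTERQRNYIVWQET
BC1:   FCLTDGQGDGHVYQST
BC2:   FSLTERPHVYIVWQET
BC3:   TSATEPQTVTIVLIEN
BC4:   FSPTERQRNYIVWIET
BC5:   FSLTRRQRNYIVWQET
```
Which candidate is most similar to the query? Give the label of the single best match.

BC5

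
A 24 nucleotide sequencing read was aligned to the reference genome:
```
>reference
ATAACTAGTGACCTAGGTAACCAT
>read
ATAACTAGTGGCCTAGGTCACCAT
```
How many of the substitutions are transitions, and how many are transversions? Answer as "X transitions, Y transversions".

1 transition, 1 transversion

Transitions (purine↔purine or pyrimidine↔pyrimidine): 11 A→G.
Transversions (purine↔pyrimidine): 19 A→C.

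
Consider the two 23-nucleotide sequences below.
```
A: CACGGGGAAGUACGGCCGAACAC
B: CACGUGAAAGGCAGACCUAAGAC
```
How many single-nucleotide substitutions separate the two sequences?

Comparing position by position, 8 positions differ: 5 (G/U), 7 (G/A), 11 (U/G), 12 (A/C), 13 (C/A), 15 (G/A), 18 (G/U), 21 (C/G).

8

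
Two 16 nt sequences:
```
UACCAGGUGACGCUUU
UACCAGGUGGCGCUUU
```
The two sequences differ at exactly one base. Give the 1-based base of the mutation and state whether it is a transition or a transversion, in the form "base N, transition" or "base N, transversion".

base 10, transition

The sequences differ only at base 10: A→G (purine→purine), a transition.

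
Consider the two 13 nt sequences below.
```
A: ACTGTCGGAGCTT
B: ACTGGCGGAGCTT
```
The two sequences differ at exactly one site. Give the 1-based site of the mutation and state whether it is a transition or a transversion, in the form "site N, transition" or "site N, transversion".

site 5, transversion

Site 5 changes T→G. T is a pyrimidine and G is a purine, so this is a transversion.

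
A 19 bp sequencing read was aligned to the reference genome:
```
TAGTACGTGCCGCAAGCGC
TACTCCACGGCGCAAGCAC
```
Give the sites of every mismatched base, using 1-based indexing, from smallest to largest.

3, 5, 7, 8, 10, 18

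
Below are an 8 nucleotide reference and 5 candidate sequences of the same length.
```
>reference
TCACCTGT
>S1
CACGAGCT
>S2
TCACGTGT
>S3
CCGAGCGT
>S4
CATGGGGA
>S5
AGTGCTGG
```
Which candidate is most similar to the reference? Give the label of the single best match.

S2

Hamming distances to reference — S1: 7; S2: 1; S3: 5; S4: 7; S5: 5.
Smallest is S2 with 1 mismatch.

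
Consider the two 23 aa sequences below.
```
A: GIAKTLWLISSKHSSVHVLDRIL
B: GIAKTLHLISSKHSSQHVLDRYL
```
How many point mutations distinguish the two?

3

Comparing position by position, 3 positions differ: 7 (W/H), 16 (V/Q), 22 (I/Y).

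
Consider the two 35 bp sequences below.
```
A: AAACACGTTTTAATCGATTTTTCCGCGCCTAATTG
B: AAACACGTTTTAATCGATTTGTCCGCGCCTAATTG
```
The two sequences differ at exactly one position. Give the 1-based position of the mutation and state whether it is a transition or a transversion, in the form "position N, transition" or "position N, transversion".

position 21, transversion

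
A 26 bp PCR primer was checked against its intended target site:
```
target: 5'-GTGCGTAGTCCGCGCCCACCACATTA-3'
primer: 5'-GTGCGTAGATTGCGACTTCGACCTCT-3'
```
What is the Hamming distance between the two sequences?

Comparing position by position, 10 positions differ: 9 (T/A), 10 (C/T), 11 (C/T), 15 (C/A), 17 (C/T), 18 (A/T), 20 (C/G), 23 (A/C), 25 (T/C), 26 (A/T).

10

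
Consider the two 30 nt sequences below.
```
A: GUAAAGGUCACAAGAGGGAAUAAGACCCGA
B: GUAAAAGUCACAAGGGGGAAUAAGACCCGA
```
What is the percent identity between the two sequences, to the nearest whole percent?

2 positions differ (6, 15), so 28 of 30 match: 28/30 = 93.33%.

93%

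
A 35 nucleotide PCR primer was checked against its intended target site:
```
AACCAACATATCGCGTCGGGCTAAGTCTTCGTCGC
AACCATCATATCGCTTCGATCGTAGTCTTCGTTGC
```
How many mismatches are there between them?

7

Mismatches (1-based): site 6: A→T; site 15: G→T; site 19: G→A; site 20: G→T; site 22: T→G; site 23: A→T; site 33: C→T.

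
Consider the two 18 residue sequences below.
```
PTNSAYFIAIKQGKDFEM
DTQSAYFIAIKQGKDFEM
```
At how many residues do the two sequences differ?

2

Mismatches (1-based): residue 1: P→D; residue 3: N→Q.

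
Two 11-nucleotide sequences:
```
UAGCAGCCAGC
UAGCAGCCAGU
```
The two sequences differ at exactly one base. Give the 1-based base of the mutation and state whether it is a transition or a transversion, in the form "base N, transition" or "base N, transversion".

base 11, transition

The sequences differ only at base 11: C→U (pyrimidine→pyrimidine), a transition.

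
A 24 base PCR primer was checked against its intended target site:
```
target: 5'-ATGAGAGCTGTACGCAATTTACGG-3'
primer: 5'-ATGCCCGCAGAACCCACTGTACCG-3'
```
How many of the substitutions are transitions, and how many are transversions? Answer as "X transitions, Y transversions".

0 transitions, 9 transversions

Transitions (purine↔purine or pyrimidine↔pyrimidine): none.
Transversions (purine↔pyrimidine): 4 A→C, 5 G→C, 6 A→C, 9 T→A, 11 T→A, 14 G→C, 17 A→C, 19 T→G, 23 G→C.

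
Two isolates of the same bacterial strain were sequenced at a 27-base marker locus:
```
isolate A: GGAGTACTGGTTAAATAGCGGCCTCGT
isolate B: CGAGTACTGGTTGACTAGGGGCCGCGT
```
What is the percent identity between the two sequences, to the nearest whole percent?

Mismatches at positions 1, 13, 15, 19, 24 (1-based): 5 of 27.
Identical positions: 22/27 = 81.48% → 81%.

81%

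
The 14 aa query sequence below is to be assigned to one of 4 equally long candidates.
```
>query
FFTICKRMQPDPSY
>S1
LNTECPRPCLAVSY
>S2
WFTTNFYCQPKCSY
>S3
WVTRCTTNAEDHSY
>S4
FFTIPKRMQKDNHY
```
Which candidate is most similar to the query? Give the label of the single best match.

S4

Hamming distances to query — S1: 9; S2: 8; S3: 9; S4: 4.
Smallest is S4 with 4 mismatches.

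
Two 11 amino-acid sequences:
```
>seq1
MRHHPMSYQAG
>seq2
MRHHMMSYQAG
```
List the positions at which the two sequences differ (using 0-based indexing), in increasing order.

4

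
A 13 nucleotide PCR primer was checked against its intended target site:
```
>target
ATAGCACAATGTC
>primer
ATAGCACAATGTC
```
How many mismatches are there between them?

0

No positions differ; the sequences are identical.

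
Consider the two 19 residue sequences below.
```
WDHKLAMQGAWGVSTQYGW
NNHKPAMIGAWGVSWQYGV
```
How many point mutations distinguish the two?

Mismatches (1-based): residue 1: W→N; residue 2: D→N; residue 5: L→P; residue 8: Q→I; residue 15: T→W; residue 19: W→V.

6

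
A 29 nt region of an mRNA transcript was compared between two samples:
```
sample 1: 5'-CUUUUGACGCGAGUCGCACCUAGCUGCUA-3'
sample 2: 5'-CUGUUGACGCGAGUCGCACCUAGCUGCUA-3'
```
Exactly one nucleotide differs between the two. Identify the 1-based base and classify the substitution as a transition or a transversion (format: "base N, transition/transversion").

Base 3 changes U→G. U is a pyrimidine and G is a purine, so this is a transversion.

base 3, transversion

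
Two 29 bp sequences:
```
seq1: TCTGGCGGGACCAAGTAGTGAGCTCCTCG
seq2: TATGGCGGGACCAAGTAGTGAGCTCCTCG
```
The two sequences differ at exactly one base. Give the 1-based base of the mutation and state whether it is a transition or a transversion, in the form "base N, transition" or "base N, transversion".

base 2, transversion

The sequences differ only at base 2: C→A (pyrimidine→purine), a transversion.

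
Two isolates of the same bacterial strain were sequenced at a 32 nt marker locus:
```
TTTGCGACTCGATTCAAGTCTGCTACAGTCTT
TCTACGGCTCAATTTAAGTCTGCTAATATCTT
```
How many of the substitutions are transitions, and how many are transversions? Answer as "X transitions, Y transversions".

Transitions (purine↔purine or pyrimidine↔pyrimidine): 2 T→C, 4 G→A, 7 A→G, 11 G→A, 15 C→T, 28 G→A.
Transversions (purine↔pyrimidine): 26 C→A, 27 A→T.

6 transitions, 2 transversions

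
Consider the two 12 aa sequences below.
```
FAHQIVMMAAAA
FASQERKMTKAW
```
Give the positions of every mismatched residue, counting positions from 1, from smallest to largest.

3, 5, 6, 7, 9, 10, 12

Scanning 1-based: 3: H/S; 5: I/E; 6: V/R; 7: M/K; 9: A/T; 10: A/K; 12: A/W.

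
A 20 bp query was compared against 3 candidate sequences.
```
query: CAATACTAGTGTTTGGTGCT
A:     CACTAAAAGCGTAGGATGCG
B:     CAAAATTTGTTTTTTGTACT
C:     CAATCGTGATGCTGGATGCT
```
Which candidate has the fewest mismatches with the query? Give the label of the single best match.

B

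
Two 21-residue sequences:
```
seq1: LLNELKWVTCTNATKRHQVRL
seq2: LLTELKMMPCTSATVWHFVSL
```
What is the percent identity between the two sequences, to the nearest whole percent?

57%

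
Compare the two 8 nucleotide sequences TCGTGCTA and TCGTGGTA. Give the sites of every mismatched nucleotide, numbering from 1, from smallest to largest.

6

Differences at site 6 (C→G).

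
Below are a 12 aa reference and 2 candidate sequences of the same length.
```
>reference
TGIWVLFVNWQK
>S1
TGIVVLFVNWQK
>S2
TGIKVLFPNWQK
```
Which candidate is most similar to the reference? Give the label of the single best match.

S1

Hamming distances to reference — S1: 1; S2: 2.
Smallest is S1 with 1 mismatch.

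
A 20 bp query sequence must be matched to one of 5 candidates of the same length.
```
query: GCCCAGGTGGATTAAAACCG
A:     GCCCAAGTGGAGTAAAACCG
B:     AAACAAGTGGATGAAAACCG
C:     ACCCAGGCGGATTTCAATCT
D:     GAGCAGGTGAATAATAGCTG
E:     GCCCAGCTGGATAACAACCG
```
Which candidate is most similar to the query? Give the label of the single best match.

A

Hamming distances to query — A: 2; B: 5; C: 6; D: 7; E: 3.
Smallest is A with 2 mismatches.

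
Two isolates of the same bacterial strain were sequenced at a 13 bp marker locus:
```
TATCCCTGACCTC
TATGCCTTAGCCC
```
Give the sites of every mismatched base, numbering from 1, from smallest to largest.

Scanning 1-based: 4: C/G; 8: G/T; 10: C/G; 12: T/C.

4, 8, 10, 12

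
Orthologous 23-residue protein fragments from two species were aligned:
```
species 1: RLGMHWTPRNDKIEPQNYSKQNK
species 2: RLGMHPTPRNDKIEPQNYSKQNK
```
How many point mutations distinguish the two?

1

Mismatches (1-based): position 6: W→P.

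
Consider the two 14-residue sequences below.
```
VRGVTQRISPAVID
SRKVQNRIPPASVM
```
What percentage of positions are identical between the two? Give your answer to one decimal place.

42.9%

Mismatches at positions 1, 3, 5, 6, 9, 12, 13, 14 (1-based): 8 of 14.
Identical positions: 6/14 = 42.86% → 42.9%.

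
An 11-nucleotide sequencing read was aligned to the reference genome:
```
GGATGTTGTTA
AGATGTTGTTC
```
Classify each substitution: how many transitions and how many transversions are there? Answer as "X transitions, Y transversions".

1 transition, 1 transversion

Mismatches (1-based):
position 1: G→A (purine→purine, transition)
position 11: A→C (purine→pyrimidine, transversion)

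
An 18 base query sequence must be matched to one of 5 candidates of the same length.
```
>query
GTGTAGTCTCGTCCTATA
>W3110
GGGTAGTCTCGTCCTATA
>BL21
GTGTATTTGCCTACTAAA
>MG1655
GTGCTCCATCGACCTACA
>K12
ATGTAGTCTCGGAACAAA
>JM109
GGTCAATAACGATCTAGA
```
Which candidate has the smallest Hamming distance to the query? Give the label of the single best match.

W3110 differs at 1 base; BL21 differs at 6 bases; MG1655 differs at 7 bases; K12 differs at 6 bases; JM109 differs at 9 bases. The closest is W3110.

W3110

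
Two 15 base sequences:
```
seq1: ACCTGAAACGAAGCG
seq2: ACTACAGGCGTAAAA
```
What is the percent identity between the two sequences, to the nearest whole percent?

40%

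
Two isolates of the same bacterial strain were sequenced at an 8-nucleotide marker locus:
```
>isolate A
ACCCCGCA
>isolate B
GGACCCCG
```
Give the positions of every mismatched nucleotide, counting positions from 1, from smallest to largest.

1, 2, 3, 6, 8

Differences at position 1 (A→G), position 2 (C→G), position 3 (C→A), position 6 (G→C), position 8 (A→G).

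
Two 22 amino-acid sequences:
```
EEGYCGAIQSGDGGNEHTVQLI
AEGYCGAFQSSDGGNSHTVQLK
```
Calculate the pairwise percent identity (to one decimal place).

5 positions differ (1, 8, 11, 16, 22), so 17 of 22 match: 17/22 = 77.27%.

77.3%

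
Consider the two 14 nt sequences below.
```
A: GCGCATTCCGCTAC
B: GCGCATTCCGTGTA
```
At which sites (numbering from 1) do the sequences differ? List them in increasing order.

11, 12, 13, 14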